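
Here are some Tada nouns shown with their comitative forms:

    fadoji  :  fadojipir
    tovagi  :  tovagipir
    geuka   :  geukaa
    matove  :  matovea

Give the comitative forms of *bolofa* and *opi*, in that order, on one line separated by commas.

bolofaa, opipir

Looking at the last vowel of each stem: -pir when the last vowel of the stem is a high vowel (*fadoji*, *tovagi*); -a when the last vowel of the stem is a non-high vowel (*geuka*, *matove*).
Since the last vowel of *bolofa* is /a/ (a non-high vowel), it takes -a, giving *bolofaa*.
The last vowel of *opi* is /i/, which is a high vowel, so the suffix is -pir, giving *opipir*.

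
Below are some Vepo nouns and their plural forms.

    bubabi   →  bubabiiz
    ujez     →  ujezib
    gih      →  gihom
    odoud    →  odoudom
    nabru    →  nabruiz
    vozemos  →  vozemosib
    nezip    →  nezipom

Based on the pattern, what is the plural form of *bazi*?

baziiz

The pattern is sibilance of the final sound: -ib when the stem ends in a sibilant (*ujez*, *vozemos*); -om when the stem ends in a non-sibilant consonant (*gih*, *odoud*, *nezip*); -iz when the stem ends in a vowel (*bubabi*, *nabru*).
The final sound of *bazi* is /i/, which is a vowel, so the suffix is -iz, giving *baziiz*.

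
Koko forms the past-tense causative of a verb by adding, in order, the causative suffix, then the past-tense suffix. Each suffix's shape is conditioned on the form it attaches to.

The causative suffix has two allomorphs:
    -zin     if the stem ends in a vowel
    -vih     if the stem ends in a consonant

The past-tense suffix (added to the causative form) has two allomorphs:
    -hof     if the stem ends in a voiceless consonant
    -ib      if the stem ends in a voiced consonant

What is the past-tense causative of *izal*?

izalvihhof

*izal*: final sound = /l/, a consonant → -vih → *izalvih*.
Since the final consonant of the causative form *izalvih* is /h/ (voiceless), it takes -hof, giving *izalvihhof*.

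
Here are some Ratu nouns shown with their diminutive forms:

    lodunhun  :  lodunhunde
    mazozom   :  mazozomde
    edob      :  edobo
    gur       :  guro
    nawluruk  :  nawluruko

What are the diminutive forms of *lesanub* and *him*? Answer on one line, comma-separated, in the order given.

lesanubo, himde

The alternation tracks the final consonant of the stem — -de when the stem ends in a nasal (*lodunhun*, *mazozom*); -o when the stem ends in a non-nasal consonant (*edob*, *gur*, *nawluruk*).
The final consonant of *lesanub* is /b/, which is non-nasal, so the suffix is -o, giving *lesanubo*.
*him*: final consonant = /m/, a nasal → -de → *himde*.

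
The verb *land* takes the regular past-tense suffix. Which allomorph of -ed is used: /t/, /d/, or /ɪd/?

The stem *land* ends in /t/ or /d/.
The -ed suffix is realized as /ɪd/ after /t, d/; as /t/ after other voiceless consonants; and as /d/ after other voiced sounds.
So -ed on *land* is pronounced /ɪd/.

/ɪd/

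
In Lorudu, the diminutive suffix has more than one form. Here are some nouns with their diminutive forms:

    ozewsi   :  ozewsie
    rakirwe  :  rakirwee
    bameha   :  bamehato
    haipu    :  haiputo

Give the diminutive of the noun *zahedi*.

The alternation tracks the last vowel of the stem — -e when the last vowel of the stem is a front vowel (*ozewsi*, *rakirwe*); -to when the last vowel of the stem is a back vowel (*bameha*, *haipu*).
*zahedi* — last vowel /i/ (a front vowel) → -e → *zahedie*.

zahedie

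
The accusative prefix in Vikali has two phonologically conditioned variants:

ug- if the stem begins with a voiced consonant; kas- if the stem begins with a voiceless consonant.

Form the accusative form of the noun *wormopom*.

Since the first consonant of *wormopom* is /w/ (voiced), it takes ug-, giving *ugwormopom*.

ugwormopom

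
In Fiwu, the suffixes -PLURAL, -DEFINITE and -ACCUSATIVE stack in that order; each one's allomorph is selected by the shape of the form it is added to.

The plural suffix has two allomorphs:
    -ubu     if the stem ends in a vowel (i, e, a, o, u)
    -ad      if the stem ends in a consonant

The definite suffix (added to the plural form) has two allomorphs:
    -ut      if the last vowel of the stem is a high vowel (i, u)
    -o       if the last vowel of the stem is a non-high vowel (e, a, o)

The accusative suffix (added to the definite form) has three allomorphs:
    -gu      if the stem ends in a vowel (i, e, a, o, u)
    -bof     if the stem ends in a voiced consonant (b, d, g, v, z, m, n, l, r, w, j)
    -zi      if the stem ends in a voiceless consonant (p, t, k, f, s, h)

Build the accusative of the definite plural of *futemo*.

futemoubuutzi

*futemo* — final sound /o/ (a vowel) → -ubu → *futemoubu*.
The plural form *futemoubu*: last vowel = /u/, a high vowel → -ut → *futemoubuut*.
Since the final sound of the definite form *futemoubuut* is /t/ (a voiceless consonant), it takes -zi, giving *futemoubuutzi*.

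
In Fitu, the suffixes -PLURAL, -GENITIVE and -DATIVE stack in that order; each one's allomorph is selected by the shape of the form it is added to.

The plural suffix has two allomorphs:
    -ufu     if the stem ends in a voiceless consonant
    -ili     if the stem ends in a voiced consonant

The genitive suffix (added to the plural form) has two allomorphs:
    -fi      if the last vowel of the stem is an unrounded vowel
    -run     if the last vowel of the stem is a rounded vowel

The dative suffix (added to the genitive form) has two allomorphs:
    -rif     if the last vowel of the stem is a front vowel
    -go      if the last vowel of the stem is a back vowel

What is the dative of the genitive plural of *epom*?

The final consonant of *epom* is /m/, which is voiced, so the plural suffix is -ili, giving *epomili*.
The last vowel of the plural form *epomili* is /i/, which is an unrounded vowel, so the genitive suffix is -fi, giving *epomilifi*.
The last vowel of the genitive form *epomilifi* is /i/, which is a front vowel, so the dative suffix is -rif, giving *epomilifirif*.

epomilifirif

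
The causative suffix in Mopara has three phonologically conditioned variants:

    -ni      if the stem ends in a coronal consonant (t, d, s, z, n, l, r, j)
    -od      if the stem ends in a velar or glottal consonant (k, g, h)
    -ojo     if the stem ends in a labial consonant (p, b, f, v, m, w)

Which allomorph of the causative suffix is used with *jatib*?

The final consonant of *jatib* is /b/, which is labial, so the suffix is -ojo.

-ojo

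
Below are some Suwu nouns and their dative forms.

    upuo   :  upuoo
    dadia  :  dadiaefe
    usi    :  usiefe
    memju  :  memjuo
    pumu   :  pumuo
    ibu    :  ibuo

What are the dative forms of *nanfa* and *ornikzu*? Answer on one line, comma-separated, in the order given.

nanfaefe, ornikzuo

The alternation tracks the last vowel of the stem — -o when the last vowel of the stem is a rounded vowel (*upuo*, *memju*, *pumu*, *ibu*); -efe when the last vowel of the stem is an unrounded vowel (*dadia*, *usi*).
*nanfa*: last vowel = /a/, an unrounded vowel → -efe → *nanfaefe*.
*ornikzu* — last vowel /u/ (a rounded vowel) → -o → *ornikzuo*.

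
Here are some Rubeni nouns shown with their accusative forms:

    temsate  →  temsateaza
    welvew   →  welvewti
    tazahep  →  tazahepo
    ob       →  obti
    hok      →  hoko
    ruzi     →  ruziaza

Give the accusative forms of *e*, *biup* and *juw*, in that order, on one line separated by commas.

eaza, biupo, juwti

The pattern is voicing of the final sound: -o when the stem ends in a voiceless consonant (*tazahep*, *hok*); -ti when the stem ends in a voiced consonant (*welvew*, *ob*); -aza when the stem ends in a vowel (*temsate*, *ruzi*).
*e*: final sound = /e/, a vowel → -aza → *eaza*.
*biup* — final sound /p/ (a voiceless consonant) → -o → *biupo*.
*juw* — final sound /w/ (a voiced consonant) → -ti → *juwti*.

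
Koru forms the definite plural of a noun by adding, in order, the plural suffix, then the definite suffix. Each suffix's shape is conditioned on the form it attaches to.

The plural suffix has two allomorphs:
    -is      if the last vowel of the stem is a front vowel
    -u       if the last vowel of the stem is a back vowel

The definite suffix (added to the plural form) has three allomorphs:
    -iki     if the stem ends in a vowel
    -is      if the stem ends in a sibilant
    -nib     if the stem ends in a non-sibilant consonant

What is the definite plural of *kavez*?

*kavez*: last vowel = /e/, a front vowel → -is → *kavezis*.
The plural form *kavezis* — final sound /s/ (a sibilant) → -is → *kavezisis*.

kavezisis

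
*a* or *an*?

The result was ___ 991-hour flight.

The indefinite article is chosen by the initial *sound* of the following word, not its spelling.
The number *991* is spoken "nine hundred …", beginning with /naɪn/ — a consonant sound.
So the article is *a*: The result was a 991-hour flight.

a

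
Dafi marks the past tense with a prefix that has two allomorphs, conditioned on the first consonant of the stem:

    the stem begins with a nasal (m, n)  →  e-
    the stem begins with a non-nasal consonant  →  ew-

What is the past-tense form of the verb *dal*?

*dal* — first consonant /d/ (non-nasal) → ew- → *ewdal*.

ewdal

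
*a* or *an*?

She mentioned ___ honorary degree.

an

The indefinite article is chosen by the initial *sound* of the following word, not its spelling.
*honorary* begins with the sound /ɒ/ (silent h) — a vowel sound.
So the article is *an*: She mentioned an honorary degree.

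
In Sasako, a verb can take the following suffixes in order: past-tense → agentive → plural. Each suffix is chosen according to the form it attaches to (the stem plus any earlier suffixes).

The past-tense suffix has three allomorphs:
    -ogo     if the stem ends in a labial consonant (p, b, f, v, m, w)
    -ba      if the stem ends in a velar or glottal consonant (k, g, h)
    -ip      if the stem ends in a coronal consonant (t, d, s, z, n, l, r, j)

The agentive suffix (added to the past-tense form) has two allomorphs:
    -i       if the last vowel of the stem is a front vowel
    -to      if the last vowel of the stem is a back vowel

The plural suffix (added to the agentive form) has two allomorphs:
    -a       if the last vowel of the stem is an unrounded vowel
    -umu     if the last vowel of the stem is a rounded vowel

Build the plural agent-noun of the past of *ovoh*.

ovohbatoumu

*ovoh*: final consonant = /h/, velar/glottal → -ba → *ovohba*.
The past-tense form *ovohba*: last vowel = /a/, a back vowel → -to → *ovohbato*.
The last vowel of the agentive form *ovohbato* is /o/, which is a rounded vowel, so the plural suffix is -umu, giving *ovohbatoumu*.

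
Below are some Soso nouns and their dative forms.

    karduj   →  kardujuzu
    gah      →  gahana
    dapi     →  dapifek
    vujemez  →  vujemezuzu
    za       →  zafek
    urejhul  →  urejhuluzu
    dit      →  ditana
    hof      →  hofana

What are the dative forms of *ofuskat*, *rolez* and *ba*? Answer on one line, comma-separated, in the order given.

ofuskatana, rolezuzu, bafek

The pattern is voicing of the final sound: -ana when the stem ends in a voiceless consonant (*gah*, *dit*, *hof*); -uzu when the stem ends in a voiced consonant (*karduj*, *vujemez*, *urejhul*); -fek when the stem ends in a vowel (*dapi*, *za*).
The final sound of *ofuskat* is /t/, which is a voiceless consonant, so the suffix is -ana, giving *ofuskatana*.
*rolez* — final sound /z/ (a voiced consonant) → -uzu → *rolezuzu*.
*ba* — final sound /a/ (a vowel) → -fek → *bafek*.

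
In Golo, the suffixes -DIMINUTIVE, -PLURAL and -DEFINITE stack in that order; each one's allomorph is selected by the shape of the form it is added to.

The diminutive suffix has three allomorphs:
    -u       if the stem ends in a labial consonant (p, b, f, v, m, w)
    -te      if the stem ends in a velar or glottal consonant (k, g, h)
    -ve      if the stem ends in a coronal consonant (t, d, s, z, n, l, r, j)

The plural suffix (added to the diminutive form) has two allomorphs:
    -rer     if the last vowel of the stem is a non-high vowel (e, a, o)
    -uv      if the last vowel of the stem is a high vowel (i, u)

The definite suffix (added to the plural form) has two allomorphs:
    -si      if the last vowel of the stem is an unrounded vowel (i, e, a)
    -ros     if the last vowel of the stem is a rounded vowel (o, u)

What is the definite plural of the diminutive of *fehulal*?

fehulalverersi

The final consonant of *fehulal* is /l/, which is coronal, so the diminutive suffix is -ve, giving *fehulalve*.
Since the last vowel of the diminutive form *fehulalve* is /e/ (a non-high vowel), it takes -rer, giving *fehulalverer*.
The plural form *fehulalverer* — last vowel /e/ (an unrounded vowel) → -si → *fehulalverersi*.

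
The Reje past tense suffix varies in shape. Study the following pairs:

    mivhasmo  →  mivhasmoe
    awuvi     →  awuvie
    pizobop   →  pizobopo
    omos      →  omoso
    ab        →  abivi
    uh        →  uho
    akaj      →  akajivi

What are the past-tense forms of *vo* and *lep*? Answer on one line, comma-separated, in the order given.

voe, lepo

The alternation tracks the final sound of the stem — -o when the stem ends in a voiceless consonant (*pizobop*, *omos*, *uh*); -ivi when the stem ends in a voiced consonant (*ab*, *akaj*); -e when the stem ends in a vowel (*mivhasmo*, *awuvi*).
*vo* — final sound /o/ (a vowel) → -e → *voe*.
*lep* — final sound /p/ (a voiceless consonant) → -o → *lepo*.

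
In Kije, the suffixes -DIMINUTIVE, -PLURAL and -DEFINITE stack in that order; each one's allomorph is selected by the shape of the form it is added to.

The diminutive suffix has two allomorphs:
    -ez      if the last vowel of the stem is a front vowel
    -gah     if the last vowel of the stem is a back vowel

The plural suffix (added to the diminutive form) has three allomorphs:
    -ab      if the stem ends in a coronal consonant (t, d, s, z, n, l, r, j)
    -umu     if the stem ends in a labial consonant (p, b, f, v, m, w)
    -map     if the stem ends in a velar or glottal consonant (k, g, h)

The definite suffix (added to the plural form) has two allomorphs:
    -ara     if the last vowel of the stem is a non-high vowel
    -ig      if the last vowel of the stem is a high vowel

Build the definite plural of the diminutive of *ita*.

itagahmapara

Since the last vowel of *ita* is /a/ (a back vowel), it takes -gah, giving *itagah*.
The diminutive form *itagah* — final consonant /h/ (velar/glottal) → -map → *itagahmap*.
The plural form *itagahmap*: last vowel = /a/, a non-high vowel → -ara → *itagahmapara*.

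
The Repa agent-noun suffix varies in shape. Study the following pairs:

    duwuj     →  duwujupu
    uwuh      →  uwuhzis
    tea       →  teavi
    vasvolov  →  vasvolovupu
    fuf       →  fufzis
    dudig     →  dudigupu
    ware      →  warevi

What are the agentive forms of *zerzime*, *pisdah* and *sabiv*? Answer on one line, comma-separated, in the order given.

zerzimevi, pisdahzis, sabivupu

The pattern is voicing of the final sound: -zis when the stem ends in a voiceless consonant (*uwuh*, *fuf*); -upu when the stem ends in a voiced consonant (*duwuj*, *vasvolov*, *dudig*); -vi when the stem ends in a vowel (*tea*, *ware*).
Since the final sound of *zerzime* is /e/ (a vowel), it takes -vi, giving *zerzimevi*.
The final sound of *pisdah* is /h/, which is a voiceless consonant, so the suffix is -zis, giving *pisdahzis*.
The final sound of *sabiv* is /v/, which is a voiced consonant, so the suffix is -upu, giving *sabivupu*.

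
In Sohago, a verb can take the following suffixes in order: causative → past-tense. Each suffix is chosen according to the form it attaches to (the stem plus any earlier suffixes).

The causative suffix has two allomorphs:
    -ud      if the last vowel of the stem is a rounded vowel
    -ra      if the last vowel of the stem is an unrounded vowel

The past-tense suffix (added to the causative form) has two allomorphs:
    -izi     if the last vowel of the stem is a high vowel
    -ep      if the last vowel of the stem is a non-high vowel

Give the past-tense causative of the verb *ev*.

*ev* — last vowel /e/ (an unrounded vowel) → -ra → *evra*.
The last vowel of the causative form *evra* is /a/, which is a non-high vowel, so the past-tense suffix is -ep, giving *evraep*.

evraep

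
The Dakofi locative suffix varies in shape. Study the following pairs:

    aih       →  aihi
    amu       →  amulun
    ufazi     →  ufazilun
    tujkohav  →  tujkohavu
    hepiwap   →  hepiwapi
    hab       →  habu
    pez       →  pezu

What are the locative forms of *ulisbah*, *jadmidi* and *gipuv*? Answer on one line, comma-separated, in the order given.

ulisbahi, jadmidilun, gipuvu

Looking at the final sound of each stem: -i when the stem ends in a voiceless consonant (*aih*, *hepiwap*); -u when the stem ends in a voiced consonant (*tujkohav*, *hab*, *pez*); -lun when the stem ends in a vowel (*amu*, *ufazi*).
*ulisbah*: final sound = /h/, a voiceless consonant → -i → *ulisbahi*.
*jadmidi* — final sound /i/ (a vowel) → -lun → *jadmidilun*.
*gipuv* — final sound /v/ (a voiced consonant) → -u → *gipuvu*.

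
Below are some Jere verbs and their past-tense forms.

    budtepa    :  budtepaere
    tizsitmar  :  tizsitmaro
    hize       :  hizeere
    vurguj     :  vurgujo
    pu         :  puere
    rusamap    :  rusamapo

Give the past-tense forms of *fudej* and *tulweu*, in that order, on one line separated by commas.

fudejo, tulweuere

The pattern is consonant vs. vowel: -o when the stem ends in a consonant (*tizsitmar*, *vurguj*, *rusamap*); -ere when the stem ends in a vowel (*budtepa*, *hize*, *pu*).
The final sound of *fudej* is /j/, which is a consonant, so the suffix is -o, giving *fudejo*.
*tulweu*: final sound = /u/, a vowel → -ere → *tulweuere*.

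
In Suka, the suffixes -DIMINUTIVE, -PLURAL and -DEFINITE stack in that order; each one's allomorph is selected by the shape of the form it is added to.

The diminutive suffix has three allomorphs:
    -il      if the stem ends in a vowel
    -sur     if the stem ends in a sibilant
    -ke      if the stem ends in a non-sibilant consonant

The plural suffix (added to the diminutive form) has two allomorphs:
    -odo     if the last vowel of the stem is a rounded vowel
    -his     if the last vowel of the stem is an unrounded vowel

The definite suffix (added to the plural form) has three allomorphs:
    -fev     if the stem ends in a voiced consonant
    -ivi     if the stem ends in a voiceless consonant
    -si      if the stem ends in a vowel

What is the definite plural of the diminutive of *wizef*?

Since the final sound of *wizef* is /f/ (a non-sibilant consonant), it takes -ke, giving *wizefke*.
Since the last vowel of the diminutive form *wizefke* is /e/ (an unrounded vowel), it takes -his, giving *wizefkehis*.
The plural form *wizefkehis* — final sound /s/ (a voiceless consonant) → -ivi → *wizefkehisivi*.

wizefkehisivi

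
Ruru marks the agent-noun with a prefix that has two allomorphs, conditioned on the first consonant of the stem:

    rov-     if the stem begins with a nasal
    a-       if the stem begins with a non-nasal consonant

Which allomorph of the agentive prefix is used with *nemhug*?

*nemhug* — first consonant /n/ (a nasal) → rov-.

rov-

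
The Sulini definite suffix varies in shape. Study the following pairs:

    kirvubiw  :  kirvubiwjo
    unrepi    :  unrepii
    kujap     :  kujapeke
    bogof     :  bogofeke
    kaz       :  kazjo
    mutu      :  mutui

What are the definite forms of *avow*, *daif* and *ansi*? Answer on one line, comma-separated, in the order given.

The alternation tracks the final sound of the stem — -eke when the stem ends in a voiceless consonant (*kujap*, *bogof*); -jo when the stem ends in a voiced consonant (*kirvubiw*, *kaz*); -i when the stem ends in a vowel (*unrepi*, *mutu*).
*avow* — final sound /w/ (a voiced consonant) → -jo → *avowjo*.
*daif*: final sound = /f/, a voiceless consonant → -eke → *daifeke*.
The final sound of *ansi* is /i/, which is a vowel, so the suffix is -i, giving *ansii*.

avowjo, daifeke, ansii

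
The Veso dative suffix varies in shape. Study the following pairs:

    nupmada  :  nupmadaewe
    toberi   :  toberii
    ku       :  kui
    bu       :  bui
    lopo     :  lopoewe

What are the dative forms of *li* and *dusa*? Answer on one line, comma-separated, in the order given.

lii, dusaewe

Looking at the last vowel of each stem: -i when the last vowel of the stem is a high vowel (*toberi*, *ku*, *bu*); -ewe when the last vowel of the stem is a non-high vowel (*nupmada*, *lopo*).
*li*: last vowel = /i/, a high vowel → -i → *lii*.
*dusa*: last vowel = /a/, a non-high vowel → -ewe → *dusaewe*.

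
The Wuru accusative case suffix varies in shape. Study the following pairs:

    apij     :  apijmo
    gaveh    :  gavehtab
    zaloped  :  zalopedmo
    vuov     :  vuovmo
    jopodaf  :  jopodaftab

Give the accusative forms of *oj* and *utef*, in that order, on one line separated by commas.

Looking at the final consonant of each stem: -tab when the stem ends in a voiceless consonant (*gaveh*, *jopodaf*); -mo when the stem ends in a voiced consonant (*apij*, *zaloped*, *vuov*).
*oj* — final consonant /j/ (voiced) → -mo → *ojmo*.
Since the final consonant of *utef* is /f/ (voiceless), it takes -tab, giving *uteftab*.

ojmo, uteftab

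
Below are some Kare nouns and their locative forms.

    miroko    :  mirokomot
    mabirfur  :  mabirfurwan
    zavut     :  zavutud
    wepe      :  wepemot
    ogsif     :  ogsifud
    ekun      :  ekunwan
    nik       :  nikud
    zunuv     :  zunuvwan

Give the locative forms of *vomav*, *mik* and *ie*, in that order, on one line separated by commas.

Looking at the final sound of each stem: -ud when the stem ends in a voiceless consonant (*zavut*, *ogsif*, *nik*); -wan when the stem ends in a voiced consonant (*mabirfur*, *ekun*, *zunuv*); -mot when the stem ends in a vowel (*miroko*, *wepe*).
*vomav* — final sound /v/ (a voiced consonant) → -wan → *vomavwan*.
Since the final sound of *mik* is /k/ (a voiceless consonant), it takes -ud, giving *mikud*.
Since the final sound of *ie* is /e/ (a vowel), it takes -mot, giving *iemot*.

vomavwan, mikud, iemot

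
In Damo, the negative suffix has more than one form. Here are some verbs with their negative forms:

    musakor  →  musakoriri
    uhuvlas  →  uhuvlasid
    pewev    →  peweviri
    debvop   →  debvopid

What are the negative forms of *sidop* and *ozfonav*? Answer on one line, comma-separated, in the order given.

sidopid, ozfonaviri

Looking at the final consonant of each stem: -id when the stem ends in a voiceless consonant (*uhuvlas*, *debvop*); -iri when the stem ends in a voiced consonant (*musakor*, *pewev*).
*sidop*: final consonant = /p/, voiceless → -id → *sidopid*.
*ozfonav* — final consonant /v/ (voiced) → -iri → *ozfonaviri*.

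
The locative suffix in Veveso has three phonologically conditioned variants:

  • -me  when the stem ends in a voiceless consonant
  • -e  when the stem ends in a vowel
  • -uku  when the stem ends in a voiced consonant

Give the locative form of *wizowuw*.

wizowuwuku

The final sound of *wizowuw* is /w/, which is a voiced consonant, so the suffix is -uku, giving *wizowuwuku*.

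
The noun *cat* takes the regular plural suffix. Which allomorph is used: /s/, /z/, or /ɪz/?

/s/

The stem *cat* ends in a voiceless non-sibilant consonant.
The plural suffix surfaces as /ɪz/ after sibilants, /s/ after other voiceless consonants, and /z/ after other voiced sounds.
So the plural -s on *cat* is pronounced /s/.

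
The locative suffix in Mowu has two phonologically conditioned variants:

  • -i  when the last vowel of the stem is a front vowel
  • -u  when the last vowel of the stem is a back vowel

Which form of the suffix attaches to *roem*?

*roem* — last vowel /e/ (a front vowel) → -i.

-i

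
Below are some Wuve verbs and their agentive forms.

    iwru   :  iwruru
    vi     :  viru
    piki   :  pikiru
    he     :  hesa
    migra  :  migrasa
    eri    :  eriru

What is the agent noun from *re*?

resa

Looking at the last vowel of each stem: -ru when the last vowel of the stem is a high vowel (*iwru*, *vi*, *piki*, *eri*); -sa when the last vowel of the stem is a non-high vowel (*he*, *migra*).
Since the last vowel of *re* is /e/ (a non-high vowel), it takes -sa, giving *resa*.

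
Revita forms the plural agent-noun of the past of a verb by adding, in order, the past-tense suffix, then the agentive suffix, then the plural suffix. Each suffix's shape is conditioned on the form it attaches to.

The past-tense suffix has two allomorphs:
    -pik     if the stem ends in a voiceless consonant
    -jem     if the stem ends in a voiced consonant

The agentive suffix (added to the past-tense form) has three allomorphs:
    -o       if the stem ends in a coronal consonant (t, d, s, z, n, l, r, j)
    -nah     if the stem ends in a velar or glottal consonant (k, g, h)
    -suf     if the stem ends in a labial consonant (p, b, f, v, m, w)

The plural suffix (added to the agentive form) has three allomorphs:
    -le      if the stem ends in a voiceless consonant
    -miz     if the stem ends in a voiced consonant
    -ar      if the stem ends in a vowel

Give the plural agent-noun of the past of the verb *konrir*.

konrirjemsufle

*konrir*: final consonant = /r/, voiced → -jem → *konrirjem*.
The final consonant of the past-tense form *konrirjem* is /m/, which is labial, so the agentive suffix is -suf, giving *konrirjemsuf*.
The final sound of the agentive form *konrirjemsuf* is /f/, which is a voiceless consonant, so the plural suffix is -le, giving *konrirjemsufle*.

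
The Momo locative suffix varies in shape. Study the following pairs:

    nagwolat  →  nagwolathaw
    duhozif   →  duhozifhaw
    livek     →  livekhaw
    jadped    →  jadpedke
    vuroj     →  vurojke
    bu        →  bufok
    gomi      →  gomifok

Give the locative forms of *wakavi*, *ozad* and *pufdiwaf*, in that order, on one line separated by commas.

wakavifok, ozadke, pufdiwafhaw

The suffix is conditioned by the final sound: -haw when the stem ends in a voiceless consonant (*nagwolat*, *duhozif*, *livek*); -ke when the stem ends in a voiced consonant (*jadped*, *vuroj*); -fok when the stem ends in a vowel (*bu*, *gomi*).
*wakavi*: final sound = /i/, a vowel → -fok → *wakavifok*.
The final sound of *ozad* is /d/, which is a voiced consonant, so the suffix is -ke, giving *ozadke*.
Since the final sound of *pufdiwaf* is /f/ (a voiceless consonant), it takes -haw, giving *pufdiwafhaw*.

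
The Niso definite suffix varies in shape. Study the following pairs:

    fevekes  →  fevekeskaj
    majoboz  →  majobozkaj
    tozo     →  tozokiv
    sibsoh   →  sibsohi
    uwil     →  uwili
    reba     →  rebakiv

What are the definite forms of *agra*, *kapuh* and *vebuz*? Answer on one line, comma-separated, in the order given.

The alternation tracks the final sound of the stem — -kaj when the stem ends in a sibilant (*fevekes*, *majoboz*); -i when the stem ends in a non-sibilant consonant (*sibsoh*, *uwil*); -kiv when the stem ends in a vowel (*tozo*, *reba*).
*agra*: final sound = /a/, a vowel → -kiv → *agrakiv*.
The final sound of *kapuh* is /h/, which is a non-sibilant consonant, so the suffix is -i, giving *kapuhi*.
*vebuz*: final sound = /z/, a sibilant → -kaj → *vebuzkaj*.

agrakiv, kapuhi, vebuzkaj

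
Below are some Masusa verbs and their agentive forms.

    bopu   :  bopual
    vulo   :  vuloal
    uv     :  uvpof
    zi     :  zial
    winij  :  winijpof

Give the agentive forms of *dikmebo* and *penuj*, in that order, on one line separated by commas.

The alternation tracks the final sound of the stem — -pof when the stem ends in a consonant (*uv*, *winij*); -al when the stem ends in a vowel (*bopu*, *vulo*, *zi*).
The final sound of *dikmebo* is /o/, which is a vowel, so the suffix is -al, giving *dikmeboal*.
Since the final sound of *penuj* is /j/ (a consonant), it takes -pof, giving *penujpof*.

dikmeboal, penujpof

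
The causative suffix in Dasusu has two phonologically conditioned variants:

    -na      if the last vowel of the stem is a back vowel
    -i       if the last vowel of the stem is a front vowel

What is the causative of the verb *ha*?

hana

Since the last vowel of *ha* is /a/ (a back vowel), it takes -na, giving *hana*.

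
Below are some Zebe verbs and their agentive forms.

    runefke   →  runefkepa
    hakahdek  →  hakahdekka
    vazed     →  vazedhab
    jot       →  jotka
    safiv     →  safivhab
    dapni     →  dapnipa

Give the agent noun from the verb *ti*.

tipa

Looking at the final sound of each stem: -ka when the stem ends in a voiceless consonant (*hakahdek*, *jot*); -hab when the stem ends in a voiced consonant (*vazed*, *safiv*); -pa when the stem ends in a vowel (*runefke*, *dapni*).
*ti*: final sound = /i/, a vowel → -pa → *tipa*.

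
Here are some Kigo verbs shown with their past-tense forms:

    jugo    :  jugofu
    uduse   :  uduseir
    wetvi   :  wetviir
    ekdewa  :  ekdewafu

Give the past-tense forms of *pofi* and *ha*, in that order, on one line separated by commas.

pofiir, hafu

Looking at the last vowel of each stem: -ir when the last vowel of the stem is a front vowel (*uduse*, *wetvi*); -fu when the last vowel of the stem is a back vowel (*jugo*, *ekdewa*).
Since the last vowel of *pofi* is /i/ (a front vowel), it takes -ir, giving *pofiir*.
Since the last vowel of *ha* is /a/ (a back vowel), it takes -fu, giving *hafu*.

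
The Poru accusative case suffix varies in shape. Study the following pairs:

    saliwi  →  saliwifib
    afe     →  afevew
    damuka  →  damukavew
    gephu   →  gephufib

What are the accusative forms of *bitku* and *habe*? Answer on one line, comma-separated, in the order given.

bitkufib, habevew

The suffix is conditioned by the last vowel: -fib when the last vowel of the stem is a high vowel (*saliwi*, *gephu*); -vew when the last vowel of the stem is a non-high vowel (*afe*, *damuka*).
Since the last vowel of *bitku* is /u/ (a high vowel), it takes -fib, giving *bitkufib*.
*habe* — last vowel /e/ (a non-high vowel) → -vew → *habevew*.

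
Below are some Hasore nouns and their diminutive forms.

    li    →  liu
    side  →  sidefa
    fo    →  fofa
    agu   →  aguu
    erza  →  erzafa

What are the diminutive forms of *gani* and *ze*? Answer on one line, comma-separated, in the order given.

The suffix is conditioned by the last vowel: -u when the last vowel of the stem is a high vowel (*li*, *agu*); -fa when the last vowel of the stem is a non-high vowel (*side*, *fo*, *erza*).
The last vowel of *gani* is /i/, which is a high vowel, so the suffix is -u, giving *ganiu*.
The last vowel of *ze* is /e/, which is a non-high vowel, so the suffix is -fa, giving *zefa*.

ganiu, zefa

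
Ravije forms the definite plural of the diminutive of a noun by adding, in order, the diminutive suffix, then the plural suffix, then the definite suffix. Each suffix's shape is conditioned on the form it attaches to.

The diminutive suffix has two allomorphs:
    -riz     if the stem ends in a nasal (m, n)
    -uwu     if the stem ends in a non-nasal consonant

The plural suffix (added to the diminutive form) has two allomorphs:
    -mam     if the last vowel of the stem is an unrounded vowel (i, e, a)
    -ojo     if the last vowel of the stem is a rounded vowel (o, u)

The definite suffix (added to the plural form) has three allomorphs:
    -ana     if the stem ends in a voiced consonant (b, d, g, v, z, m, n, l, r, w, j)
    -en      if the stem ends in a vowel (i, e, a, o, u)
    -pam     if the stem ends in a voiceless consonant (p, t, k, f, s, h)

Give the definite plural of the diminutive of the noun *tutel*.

Since the final consonant of *tutel* is /l/ (non-nasal), it takes -uwu, giving *tuteluwu*.
Since the last vowel of the diminutive form *tuteluwu* is /u/ (a rounded vowel), it takes -ojo, giving *tuteluwuojo*.
The plural form *tuteluwuojo* — final sound /o/ (a vowel) → -en → *tuteluwuojoen*.

tuteluwuojoen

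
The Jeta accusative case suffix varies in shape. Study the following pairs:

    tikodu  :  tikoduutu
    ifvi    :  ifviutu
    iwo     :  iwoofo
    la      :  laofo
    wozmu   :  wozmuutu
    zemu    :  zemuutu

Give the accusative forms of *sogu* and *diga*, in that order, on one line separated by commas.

The pattern is height harmony: -utu when the last vowel of the stem is a high vowel (*tikodu*, *ifvi*, *wozmu*, *zemu*); -ofo when the last vowel of the stem is a non-high vowel (*iwo*, *la*).
The last vowel of *sogu* is /u/, which is a high vowel, so the suffix is -utu, giving *soguutu*.
*diga*: last vowel = /a/, a non-high vowel → -ofo → *digaofo*.

soguutu, digaofo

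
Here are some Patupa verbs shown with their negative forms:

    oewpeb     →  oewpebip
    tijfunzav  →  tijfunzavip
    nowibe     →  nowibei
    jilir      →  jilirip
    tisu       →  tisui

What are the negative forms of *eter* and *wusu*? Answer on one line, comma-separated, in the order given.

The alternation tracks the final sound of the stem — -ip when the stem ends in a consonant (*oewpeb*, *tijfunzav*, *jilir*); -i when the stem ends in a vowel (*nowibe*, *tisu*).
Since the final sound of *eter* is /r/ (a consonant), it takes -ip, giving *eterip*.
*wusu* — final sound /u/ (a vowel) → -i → *wusui*.

eterip, wusui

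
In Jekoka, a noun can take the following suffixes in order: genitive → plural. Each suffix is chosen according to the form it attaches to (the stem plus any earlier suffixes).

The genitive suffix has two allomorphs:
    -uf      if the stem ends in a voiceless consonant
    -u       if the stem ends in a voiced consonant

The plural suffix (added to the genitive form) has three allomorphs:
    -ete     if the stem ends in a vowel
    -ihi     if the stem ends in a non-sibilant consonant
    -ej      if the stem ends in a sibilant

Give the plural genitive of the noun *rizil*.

The final consonant of *rizil* is /l/, which is voiced, so the genitive suffix is -u, giving *rizilu*.
The genitive form *rizilu* — final sound /u/ (a vowel) → -ete → *riziluete*.

riziluete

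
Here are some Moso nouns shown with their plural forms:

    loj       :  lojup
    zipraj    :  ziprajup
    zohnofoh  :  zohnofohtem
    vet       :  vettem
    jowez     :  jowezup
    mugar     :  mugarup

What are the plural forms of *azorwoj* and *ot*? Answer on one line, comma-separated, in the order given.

azorwojup, ottem

Looking at the final consonant of each stem: -tem when the stem ends in a voiceless consonant (*zohnofoh*, *vet*); -up when the stem ends in a voiced consonant (*loj*, *zipraj*, *jowez*, *mugar*).
*azorwoj* — final consonant /j/ (voiced) → -up → *azorwojup*.
Since the final consonant of *ot* is /t/ (voiceless), it takes -tem, giving *ottem*.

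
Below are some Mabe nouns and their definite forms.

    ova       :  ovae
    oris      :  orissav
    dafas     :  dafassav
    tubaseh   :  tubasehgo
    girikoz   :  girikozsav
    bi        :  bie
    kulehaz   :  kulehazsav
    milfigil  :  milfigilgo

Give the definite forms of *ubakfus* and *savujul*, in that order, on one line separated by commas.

ubakfussav, savujulgo

Looking at the final sound of each stem: -sav when the stem ends in a sibilant (*oris*, *dafas*, *girikoz*, *kulehaz*); -go when the stem ends in a non-sibilant consonant (*tubaseh*, *milfigil*); -e when the stem ends in a vowel (*ova*, *bi*).
Since the final sound of *ubakfus* is /s/ (a sibilant), it takes -sav, giving *ubakfussav*.
The final sound of *savujul* is /l/, which is a non-sibilant consonant, so the suffix is -go, giving *savujulgo*.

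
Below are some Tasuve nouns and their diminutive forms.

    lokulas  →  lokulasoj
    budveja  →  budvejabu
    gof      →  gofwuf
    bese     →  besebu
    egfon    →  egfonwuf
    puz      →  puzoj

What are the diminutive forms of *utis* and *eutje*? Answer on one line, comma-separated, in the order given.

utisoj, eutjebu

The alternation tracks the final sound of the stem — -oj when the stem ends in a sibilant (*lokulas*, *puz*); -wuf when the stem ends in a non-sibilant consonant (*gof*, *egfon*); -bu when the stem ends in a vowel (*budveja*, *bese*).
*utis*: final sound = /s/, a sibilant → -oj → *utisoj*.
*eutje* — final sound /e/ (a vowel) → -bu → *eutjebu*.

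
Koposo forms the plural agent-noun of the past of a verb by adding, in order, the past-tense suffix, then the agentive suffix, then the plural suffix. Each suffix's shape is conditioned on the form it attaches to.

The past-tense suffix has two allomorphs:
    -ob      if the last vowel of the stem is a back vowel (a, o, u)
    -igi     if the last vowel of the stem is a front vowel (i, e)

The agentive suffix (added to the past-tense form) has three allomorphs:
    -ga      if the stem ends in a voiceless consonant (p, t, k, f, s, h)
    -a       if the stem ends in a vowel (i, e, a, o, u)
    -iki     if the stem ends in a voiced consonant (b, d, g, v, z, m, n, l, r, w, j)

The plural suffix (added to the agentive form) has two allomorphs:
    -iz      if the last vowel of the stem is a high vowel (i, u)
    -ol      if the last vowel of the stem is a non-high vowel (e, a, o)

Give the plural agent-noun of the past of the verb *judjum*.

judjumobikiiz

Since the last vowel of *judjum* is /u/ (a back vowel), it takes -ob, giving *judjumob*.
The past-tense form *judjumob* — final sound /b/ (a voiced consonant) → -iki → *judjumobiki*.
The last vowel of the agentive form *judjumobiki* is /i/, which is a high vowel, so the plural suffix is -iz, giving *judjumobikiiz*.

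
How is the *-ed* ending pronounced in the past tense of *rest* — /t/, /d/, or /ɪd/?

The stem *rest* ends in /t/ or /d/.
The -ed suffix is realized as /ɪd/ after /t, d/; as /t/ after other voiceless consonants; and as /d/ after other voiced sounds.
So -ed on *rest* is pronounced /ɪd/.

/ɪd/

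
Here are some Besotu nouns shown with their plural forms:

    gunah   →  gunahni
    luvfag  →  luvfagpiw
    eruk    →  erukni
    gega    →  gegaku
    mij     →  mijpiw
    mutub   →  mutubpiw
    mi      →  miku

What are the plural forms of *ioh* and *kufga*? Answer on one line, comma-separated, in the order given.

iohni, kufgaku

The pattern is voicing of the final sound: -ni when the stem ends in a voiceless consonant (*gunah*, *eruk*); -piw when the stem ends in a voiced consonant (*luvfag*, *mij*, *mutub*); -ku when the stem ends in a vowel (*gega*, *mi*).
Since the final sound of *ioh* is /h/ (a voiceless consonant), it takes -ni, giving *iohni*.
*kufga* — final sound /a/ (a vowel) → -ku → *kufgaku*.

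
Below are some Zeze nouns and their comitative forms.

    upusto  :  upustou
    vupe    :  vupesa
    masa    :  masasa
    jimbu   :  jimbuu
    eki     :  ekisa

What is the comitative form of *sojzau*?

sojzauu

The pattern is rounding harmony: -u when the last vowel of the stem is a rounded vowel (*upusto*, *jimbu*); -sa when the last vowel of the stem is an unrounded vowel (*vupe*, *masa*, *eki*).
Since the last vowel of *sojzau* is /u/ (a rounded vowel), it takes -u, giving *sojzauu*.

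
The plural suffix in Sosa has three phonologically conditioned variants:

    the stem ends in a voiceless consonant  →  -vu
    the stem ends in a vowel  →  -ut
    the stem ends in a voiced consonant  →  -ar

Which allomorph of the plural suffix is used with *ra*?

The final sound of *ra* is /a/, which is a vowel, so the suffix is -ut.

-ut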